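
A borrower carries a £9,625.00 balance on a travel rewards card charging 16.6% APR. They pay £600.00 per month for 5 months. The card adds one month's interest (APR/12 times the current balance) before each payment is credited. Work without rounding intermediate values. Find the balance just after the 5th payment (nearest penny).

£7,225.25

Monthly rate r = 16.6%/12 = 1.38333% = 0.0138333.
Each month: B ← B·(1+r) − £600.00.
Month 1: interest £133.15; balance after payment £9,158.15.
Month 2: interest £126.69; balance after payment £8,684.83.
Month 3: interest £120.14; balance after payment £8,204.97.
Month 4: interest £113.50; balance after payment £7,718.48.
Month 5: interest £106.77; balance after payment £7,225.25.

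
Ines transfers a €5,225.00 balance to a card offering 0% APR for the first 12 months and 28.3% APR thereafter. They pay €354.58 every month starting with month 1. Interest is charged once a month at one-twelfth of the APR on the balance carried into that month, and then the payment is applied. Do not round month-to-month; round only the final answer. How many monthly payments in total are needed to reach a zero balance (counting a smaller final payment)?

Promo months 1–12 at r₀ = 0%/12 = 0; months 13+ at r₁ = 28.3%/12 = 0.0235833.
After month 12 (no interest yet): B = €5,225.00 − 12·€354.58 = €970.04.
Then at r₁ with €354.58/mo: n₂ = −ln(1 − r₁·B/P)/ln(1+r₁) ≈ 2.86 → 3 more payments.

15 payments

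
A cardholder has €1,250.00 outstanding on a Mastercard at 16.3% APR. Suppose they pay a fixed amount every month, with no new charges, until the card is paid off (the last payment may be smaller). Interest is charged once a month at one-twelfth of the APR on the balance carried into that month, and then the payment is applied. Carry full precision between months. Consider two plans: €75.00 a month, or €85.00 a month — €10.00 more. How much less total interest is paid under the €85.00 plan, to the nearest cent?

Monthly rate r = 16.3%/12 = 1.35833% = 0.0135833.
At €75.00/mo: n = ⌈−ln(1 − rB₀/P)/ln(1+r)⌉ = 20 payments (last €1.90); total interest = total paid − €1,250.00 = €176.90.
At €85.00/mo: 17 payments (last €44.03); total interest €154.03.
Interest saved = €176.90 − €154.03 = €22.87.

€22.87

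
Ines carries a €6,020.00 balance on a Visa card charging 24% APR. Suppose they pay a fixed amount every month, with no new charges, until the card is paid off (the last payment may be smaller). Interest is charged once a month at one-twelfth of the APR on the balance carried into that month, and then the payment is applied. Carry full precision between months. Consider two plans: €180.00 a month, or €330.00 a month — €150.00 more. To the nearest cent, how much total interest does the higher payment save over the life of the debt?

€2,483.03

Monthly rate r = 24%/12 = 2% = 0.02.
At €180.00/mo: n = ⌈−ln(1 − rB₀/P)/ln(1+r)⌉ = 56 payments (last €147.13); total interest = total paid − €6,020.00 = €4,027.13.
At €330.00/mo: 23 payments (last €304.10); total interest €1,544.10.
Interest saved = €4,027.13 − €1,544.10 = €2,483.03.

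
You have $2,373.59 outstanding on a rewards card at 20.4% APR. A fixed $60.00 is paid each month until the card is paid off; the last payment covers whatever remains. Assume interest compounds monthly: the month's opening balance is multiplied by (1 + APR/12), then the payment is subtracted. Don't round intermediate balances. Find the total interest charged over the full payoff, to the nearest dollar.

Monthly rate r = 20.4%/12 = 1.7% = 0.017.
Payoff takes n = ⌈−ln(1 − rB₀/P)/ln(1+r)⌉ = ⌈66.222⌉ = 67 payments; the last is $13.43.
Total paid = 66·$60.00 + $13.43 = $3,973.43.
Total interest = total paid − principal = $3,973.43 − $2,373.59 = $1,599.84.

$1,600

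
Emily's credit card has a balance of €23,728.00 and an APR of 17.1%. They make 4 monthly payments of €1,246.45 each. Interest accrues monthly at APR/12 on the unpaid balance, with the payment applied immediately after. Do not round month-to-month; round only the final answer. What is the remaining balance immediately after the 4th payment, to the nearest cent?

€20,016.29

Monthly rate r = 17.1%/12 = 1.425% = 0.01425.
Each month: B ← B·(1+r) − €1,246.45.
Month 1: interest €338.12; balance after payment €22,819.67.
Month 2: interest €325.18; balance after payment €21,898.40.
Month 3: interest €312.05; balance after payment €20,964.01.
Month 4: interest €298.74; balance after payment €20,016.29.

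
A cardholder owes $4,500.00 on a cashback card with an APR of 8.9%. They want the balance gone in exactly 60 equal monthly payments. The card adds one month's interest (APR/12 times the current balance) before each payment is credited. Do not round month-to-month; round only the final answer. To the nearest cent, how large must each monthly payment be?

Monthly rate r = 8.9%/12 = 0.741667% = 0.00741667.
Level-payment amortization: P = B₀·r / (1 − (1+r)^(−n)) = 4500.00·0.00741667 / (1 − 1.00742^(−60)).
Denominator 1 − (1+r)^(−60) = 0.358122566.
P = 33.375 / 0.358122566 ≈ 93.19.

$93.19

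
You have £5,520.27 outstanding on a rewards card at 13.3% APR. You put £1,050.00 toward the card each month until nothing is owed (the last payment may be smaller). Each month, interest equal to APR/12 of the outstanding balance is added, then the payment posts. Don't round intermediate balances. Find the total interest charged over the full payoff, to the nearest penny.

£200.26

Monthly rate r = 13.3%/12 = 1.10833% = 0.0110833.
Payoff takes n = ⌈−ln(1 − rB₀/P)/ln(1+r)⌉ = ⌈5.447⌉ = 6 payments; the last is £470.53.
Total paid = 5·£1,050.00 + £470.53 = £5,720.53.
Total interest = total paid − principal = £5,720.53 − £5,520.27 = £200.26.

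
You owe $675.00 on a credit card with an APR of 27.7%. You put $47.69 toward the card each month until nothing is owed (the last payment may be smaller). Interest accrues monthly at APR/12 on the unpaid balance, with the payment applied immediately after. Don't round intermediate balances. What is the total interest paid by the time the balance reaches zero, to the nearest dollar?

$152

Monthly rate r = 27.7%/12 = 2.30833% = 0.0230833.
Payoff takes n = ⌈−ln(1 − rB₀/P)/ln(1+r)⌉ = ⌈17.335⌉ = 18 payments; the last is $16.08.
Total paid = 17·$47.69 + $16.08 = $826.81.
Total interest = total paid − principal = $826.81 − $675.00 = $151.81.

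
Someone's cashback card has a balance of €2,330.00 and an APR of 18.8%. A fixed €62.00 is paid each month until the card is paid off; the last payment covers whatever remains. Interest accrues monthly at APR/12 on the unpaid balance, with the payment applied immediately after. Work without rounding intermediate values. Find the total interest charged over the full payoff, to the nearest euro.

€1,214

Monthly rate r = 18.8%/12 = 1.56667% = 0.0156667.
Payoff takes n = ⌈−ln(1 − rB₀/P)/ln(1+r)⌉ = ⌈57.161⌉ = 58 payments; the last is €10.07.
Total paid = 57·€62.00 + €10.07 = €3,544.07.
Total interest = total paid − principal = €3,544.07 − €2,330.00 = €1,214.07.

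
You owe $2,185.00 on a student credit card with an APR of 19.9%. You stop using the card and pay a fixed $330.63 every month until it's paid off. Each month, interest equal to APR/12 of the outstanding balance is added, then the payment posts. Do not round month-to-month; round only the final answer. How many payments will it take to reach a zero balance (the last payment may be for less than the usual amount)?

8 payments

Monthly rate r = 19.9%/12 = 1.65833% = 0.0165833.
Recurrence: B ← B·(1+r) − $330.63.
Month 1: interest $36.23; balance after payment $1,890.60.
Month 2: interest $31.35; balance after payment $1,591.33.
Closed form: n = −ln(1 − rB₀/P)/ln(1+r) = −ln(0.89041)/ln(1.01658) ≈ 7.057, so the balance reaches zero during payment 8.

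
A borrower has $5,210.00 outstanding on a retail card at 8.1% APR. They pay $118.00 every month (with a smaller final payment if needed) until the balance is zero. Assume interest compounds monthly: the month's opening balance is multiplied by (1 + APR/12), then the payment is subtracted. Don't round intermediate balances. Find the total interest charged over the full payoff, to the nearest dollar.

Monthly rate r = 8.1%/12 = 0.675% = 0.00675.
Payoff takes n = ⌈−ln(1 − rB₀/P)/ln(1+r)⌉ = ⌈52.601⌉ = 53 payments; the last is $71.02.
Total paid = 52·$118.00 + $71.02 = $6,207.02.
Total interest = total paid − principal = $6,207.02 − $5,210.00 = $997.02.

$997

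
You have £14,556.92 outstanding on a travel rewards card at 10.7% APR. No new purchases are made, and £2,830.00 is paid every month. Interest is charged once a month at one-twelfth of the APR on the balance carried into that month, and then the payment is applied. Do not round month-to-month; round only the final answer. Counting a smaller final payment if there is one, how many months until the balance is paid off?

Monthly rate r = 10.7%/12 = 0.891667% = 0.00891667.
Recurrence: B ← B·(1+r) − £2,830.00.
Month 1: interest £129.80; balance after payment £11,856.72.
Month 2: interest £105.72; balance after payment £9,132.44.
Month 3: interest £81.43; balance after payment £6,383.87.
Month 4: interest £56.92; balance after payment £3,610.80.
Month 5: interest £32.20; balance after payment £812.99.
Month 6: interest £7.25; balance after payment £0.00.

6 months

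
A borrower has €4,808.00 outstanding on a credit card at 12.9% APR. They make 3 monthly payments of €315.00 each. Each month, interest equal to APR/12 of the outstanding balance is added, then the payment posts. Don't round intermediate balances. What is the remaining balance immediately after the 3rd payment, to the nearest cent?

Monthly rate r = 12.9%/12 = 1.075% = 0.01075.
Each month: B ← B·(1+r) − €315.00.
Month 1: interest €51.69; balance after payment €4,544.69.
Month 2: interest €48.86; balance after payment €4,278.54.
Month 3: interest €45.99; balance after payment €4,009.54.

€4,009.54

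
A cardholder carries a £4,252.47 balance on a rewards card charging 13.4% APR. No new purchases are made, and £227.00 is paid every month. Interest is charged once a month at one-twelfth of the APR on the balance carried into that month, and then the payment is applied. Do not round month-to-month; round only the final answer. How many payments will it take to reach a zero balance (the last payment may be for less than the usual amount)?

22 months

Monthly rate r = 13.4%/12 = 1.11667% = 0.0111667.
Recurrence: B ← B·(1+r) − £227.00.
Month 1: interest £47.49; balance after payment £4,072.96.
Month 2: interest £45.48; balance after payment £3,891.44.
Closed form: n = −ln(1 − rB₀/P)/ln(1+r) = −ln(0.79081)/ln(1.01117) ≈ 21.135, so the balance reaches zero during payment 22.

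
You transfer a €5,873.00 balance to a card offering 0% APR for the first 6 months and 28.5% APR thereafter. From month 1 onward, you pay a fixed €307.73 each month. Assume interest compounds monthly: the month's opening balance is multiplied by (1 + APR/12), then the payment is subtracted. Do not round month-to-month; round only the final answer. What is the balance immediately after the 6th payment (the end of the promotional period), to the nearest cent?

€4,026.62

Promo months 1–6 at r₀ = 0%/12 = 0; months 7+ at r₁ = 28.5%/12 = 0.02375.
After month 6 (no interest yet): B = €5,873.00 − 6·€307.73 = €4,026.62.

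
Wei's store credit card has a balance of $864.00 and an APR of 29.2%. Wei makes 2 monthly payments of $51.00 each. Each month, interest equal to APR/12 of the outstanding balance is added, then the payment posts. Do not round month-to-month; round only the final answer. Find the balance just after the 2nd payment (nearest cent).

$803.32

Monthly rate r = 29.2%/12 = 2.43333% = 0.0243333.
Each month: B ← B·(1+r) − $51.00.
Month 1: interest $21.02; balance after payment $834.02.
Month 2: interest $20.29; balance after payment $803.32.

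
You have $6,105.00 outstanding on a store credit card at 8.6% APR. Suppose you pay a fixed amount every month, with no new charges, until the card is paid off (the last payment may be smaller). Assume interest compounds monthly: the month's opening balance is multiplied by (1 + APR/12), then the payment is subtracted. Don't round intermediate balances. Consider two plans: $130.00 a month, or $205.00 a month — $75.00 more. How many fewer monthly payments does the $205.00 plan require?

24 fewer payments

Monthly rate r = 8.6%/12 = 0.716667% = 0.00716667.
At $130.00/mo: n = ⌈−ln(1 − rB₀/P)/ln(1+r)⌉ = 58 payments (last $59.65); total interest = total paid − $6,105.00 = $1,364.65.
At $205.00/mo: 34 payments (last $126.86); total interest $786.86.
Payments saved = 58 − 34 = 24.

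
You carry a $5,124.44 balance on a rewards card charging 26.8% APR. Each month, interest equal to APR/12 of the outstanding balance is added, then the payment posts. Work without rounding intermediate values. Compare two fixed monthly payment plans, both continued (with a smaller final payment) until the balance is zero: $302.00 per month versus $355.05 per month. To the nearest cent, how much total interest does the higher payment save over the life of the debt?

Monthly rate r = 26.8%/12 = 2.23333% = 0.0223333.
At $302.00/mo: n = ⌈−ln(1 − rB₀/P)/ln(1+r)⌉ = 22 payments (last $172.00); total interest = total paid − $5,124.44 = $1,389.56.
At $355.05/mo: 18 payments (last $219.80); total interest $1,131.21.
Interest saved = $1,389.56 − $1,131.21 = $258.35.

$258.35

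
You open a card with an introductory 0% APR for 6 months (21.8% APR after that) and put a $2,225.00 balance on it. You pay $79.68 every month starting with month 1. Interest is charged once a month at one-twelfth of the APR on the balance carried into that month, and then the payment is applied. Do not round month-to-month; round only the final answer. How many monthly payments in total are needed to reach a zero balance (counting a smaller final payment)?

35 payments

Promo months 1–6 at r₀ = 0%/12 = 0; months 7+ at r₁ = 21.8%/12 = 0.0181667.
After month 6 (no interest yet): B = $2,225.00 − 6·$79.68 = $1,746.92.
Then at r₁ with $79.68/mo: n₂ = −ln(1 − r₁·B/P)/ln(1+r₁) ≈ 28.22 → 29 more payments.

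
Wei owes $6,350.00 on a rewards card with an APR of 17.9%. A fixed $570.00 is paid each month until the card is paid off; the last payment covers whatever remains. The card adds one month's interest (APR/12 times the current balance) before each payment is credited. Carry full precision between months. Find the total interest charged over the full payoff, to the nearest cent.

$646.98

Monthly rate r = 17.9%/12 = 1.49167% = 0.0149167.
Payoff takes n = ⌈−ln(1 − rB₀/P)/ln(1+r)⌉ = ⌈12.274⌉ = 13 payments; the last is $156.98.
Total paid = 12·$570.00 + $156.98 = $6,996.98.
Total interest = total paid − principal = $6,996.98 − $6,350.00 = $646.98.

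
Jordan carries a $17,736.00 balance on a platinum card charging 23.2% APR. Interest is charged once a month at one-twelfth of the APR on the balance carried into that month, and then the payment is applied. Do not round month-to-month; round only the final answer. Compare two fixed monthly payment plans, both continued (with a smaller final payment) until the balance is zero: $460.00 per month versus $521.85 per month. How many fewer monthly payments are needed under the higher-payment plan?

16 fewer payments

Monthly rate r = 23.2%/12 = 1.93333% = 0.0193333.
At $460.00/mo: n = ⌈−ln(1 − rB₀/P)/ln(1+r)⌉ = 72 payments (last $207.63); total interest = total paid − $17,736.00 = $15,131.63.
At $521.85/mo: 56 payments (last $465.58); total interest $11,431.33.
Payments saved = 72 − 56 = 16.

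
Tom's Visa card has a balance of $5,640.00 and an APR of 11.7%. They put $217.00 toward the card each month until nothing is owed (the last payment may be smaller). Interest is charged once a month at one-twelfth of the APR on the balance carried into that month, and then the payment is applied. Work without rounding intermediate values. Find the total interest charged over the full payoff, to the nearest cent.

$895.96

Monthly rate r = 11.7%/12 = 0.975% = 0.00975.
Payoff takes n = ⌈−ln(1 − rB₀/P)/ln(1+r)⌉ = ⌈30.119⌉ = 31 payments; the last is $25.96.
Total paid = 30·$217.00 + $25.96 = $6,535.96.
Total interest = total paid − principal = $6,535.96 − $5,640.00 = $895.96.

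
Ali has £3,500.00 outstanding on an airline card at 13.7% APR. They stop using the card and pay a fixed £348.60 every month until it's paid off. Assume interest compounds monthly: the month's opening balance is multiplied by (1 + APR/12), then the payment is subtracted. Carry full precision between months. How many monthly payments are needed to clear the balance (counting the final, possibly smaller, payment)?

Monthly rate r = 13.7%/12 = 1.14167% = 0.0114167.
Recurrence: B ← B·(1+r) − £348.60.
Month 1: interest £39.96; balance after payment £3,191.36.
Month 2: interest £36.43; balance after payment £2,879.19.
Closed form: n = −ln(1 − rB₀/P)/ln(1+r) = −ln(0.88537)/ln(1.01142) ≈ 10.724, so the balance reaches zero during payment 11.

11 months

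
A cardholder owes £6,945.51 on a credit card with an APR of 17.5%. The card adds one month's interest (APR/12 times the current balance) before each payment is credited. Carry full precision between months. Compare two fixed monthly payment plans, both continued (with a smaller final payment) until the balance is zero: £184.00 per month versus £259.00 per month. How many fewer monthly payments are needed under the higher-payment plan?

21 fewer payments

Monthly rate r = 17.5%/12 = 1.45833% = 0.0145833.
At £184.00/mo: n = ⌈−ln(1 − rB₀/P)/ln(1+r)⌉ = 56 payments (last £42.03); total interest = total paid − £6,945.51 = £3,216.52.
At £259.00/mo: 35 payments (last £68.51); total interest £1,929.00.
Payments saved = 56 − 35 = 21.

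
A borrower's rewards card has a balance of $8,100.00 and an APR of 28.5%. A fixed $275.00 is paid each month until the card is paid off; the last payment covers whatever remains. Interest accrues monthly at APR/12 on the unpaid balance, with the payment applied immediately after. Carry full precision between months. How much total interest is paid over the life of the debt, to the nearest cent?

Monthly rate r = 28.5%/12 = 2.375% = 0.02375.
Payoff takes n = ⌈−ln(1 − rB₀/P)/ln(1+r)⌉ = ⌈51.229⌉ = 52 payments; the last is $63.47.
Total paid = 51·$275.00 + $63.47 = $14,088.47.
Total interest = total paid − principal = $14,088.47 − $8,100.00 = $5,988.47.

$5,988.47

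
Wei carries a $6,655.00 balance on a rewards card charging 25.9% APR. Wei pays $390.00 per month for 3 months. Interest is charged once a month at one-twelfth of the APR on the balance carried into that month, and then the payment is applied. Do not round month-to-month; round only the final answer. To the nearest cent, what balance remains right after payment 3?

$5,899.84

Monthly rate r = 25.9%/12 = 2.15833% = 0.0215833.
Each month: B ← B·(1+r) − $390.00.
Month 1: interest $143.64; balance after payment $6,408.64.
Month 2: interest $138.32; balance after payment $6,156.96.
Month 3: interest $132.89; balance after payment $5,899.84.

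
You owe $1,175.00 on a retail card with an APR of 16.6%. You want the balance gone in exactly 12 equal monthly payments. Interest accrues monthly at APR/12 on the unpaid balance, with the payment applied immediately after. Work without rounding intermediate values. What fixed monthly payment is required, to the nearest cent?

Monthly rate r = 16.6%/12 = 1.38333% = 0.0138333.
Level-payment amortization: P = B₀·r / (1 − (1+r)^(−n)) = 1175.00·0.0138333 / (1 − 1.01383^(−12)).
Denominator 1 − (1+r)^(−12) = 0.151989544.
P = 16.2542 / 0.151989544 ≈ 106.94.

$106.94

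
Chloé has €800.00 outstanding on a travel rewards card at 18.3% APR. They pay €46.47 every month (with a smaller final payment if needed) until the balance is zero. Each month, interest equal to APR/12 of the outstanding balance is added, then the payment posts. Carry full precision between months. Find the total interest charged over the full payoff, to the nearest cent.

Monthly rate r = 18.3%/12 = 1.525% = 0.01525.
Payoff takes n = ⌈−ln(1 − rB₀/P)/ln(1+r)⌉ = ⌈20.121⌉ = 21 payments; the last is €5.68.
Total paid = 20·€46.47 + €5.68 = €935.08.
Total interest = total paid − principal = €935.08 − €800.00 = €135.08.

€135.08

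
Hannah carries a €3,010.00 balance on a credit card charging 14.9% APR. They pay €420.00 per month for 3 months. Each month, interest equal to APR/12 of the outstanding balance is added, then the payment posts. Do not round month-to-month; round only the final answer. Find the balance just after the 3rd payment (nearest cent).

€1,847.81

Monthly rate r = 14.9%/12 = 1.24167% = 0.0124167.
Each month: B ← B·(1+r) − €420.00.
Month 1: interest €37.37; balance after payment €2,627.37.
Month 2: interest €32.62; balance after payment €2,240.00.
Month 3: interest €27.81; balance after payment €1,847.81.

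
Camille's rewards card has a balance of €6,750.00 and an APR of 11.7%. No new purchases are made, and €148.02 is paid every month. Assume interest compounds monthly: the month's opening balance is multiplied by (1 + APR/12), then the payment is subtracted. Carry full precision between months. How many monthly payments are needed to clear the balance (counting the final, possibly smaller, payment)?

61 months

Monthly rate r = 11.7%/12 = 0.975% = 0.00975.
Recurrence: B ← B·(1+r) − €148.02.
Month 1: interest €65.81; balance after payment €6,667.79.
Month 2: interest €65.01; balance after payment €6,584.78.
Closed form: n = −ln(1 − rB₀/P)/ln(1+r) = −ln(0.55538)/ln(1.00975) ≈ 60.612, so the balance reaches zero during payment 61.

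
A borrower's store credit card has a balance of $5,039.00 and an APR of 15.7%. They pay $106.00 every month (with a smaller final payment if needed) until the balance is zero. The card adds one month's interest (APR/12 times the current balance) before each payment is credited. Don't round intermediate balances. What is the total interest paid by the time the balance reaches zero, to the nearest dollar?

$2,894

Monthly rate r = 15.7%/12 = 1.30833% = 0.0130833.
Payoff takes n = ⌈−ln(1 − rB₀/P)/ln(1+r)⌉ = ⌈74.834⌉ = 75 payments; the last is $88.54.
Total paid = 74·$106.00 + $88.54 = $7,932.54.
Total interest = total paid − principal = $7,932.54 − $5,039.00 = $2,893.54.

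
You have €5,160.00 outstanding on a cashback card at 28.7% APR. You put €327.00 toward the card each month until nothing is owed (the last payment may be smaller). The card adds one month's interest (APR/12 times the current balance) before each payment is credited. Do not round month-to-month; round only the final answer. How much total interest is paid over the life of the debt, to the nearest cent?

Monthly rate r = 28.7%/12 = 2.39167% = 0.0239167.
Payoff takes n = ⌈−ln(1 − rB₀/P)/ln(1+r)⌉ = ⌈20.049⌉ = 21 payments; the last is €16.08.
Total paid = 20·€327.00 + €16.08 = €6,556.08.
Total interest = total paid − principal = €6,556.08 − €5,160.00 = €1,396.08.

€1,396.08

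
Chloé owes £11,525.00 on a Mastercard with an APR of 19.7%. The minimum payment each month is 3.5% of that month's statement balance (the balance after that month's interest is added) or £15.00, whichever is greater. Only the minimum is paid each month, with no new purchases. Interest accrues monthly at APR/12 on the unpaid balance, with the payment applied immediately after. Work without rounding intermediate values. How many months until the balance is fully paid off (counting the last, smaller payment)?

Monthly rate r = 19.7%/12 = 1.64167% = 0.0164167.
While 3.5% of the post-interest balance exceeds £15.00, each month B ← (B·(1+r))·(1 − 0.035), i.e. B shrinks by the factor (1+r)·0.965 = 0.98084.
This holds for months 1–172. Entering month 173 the balance is £413.70; 3.5% of the post-interest balance is now below £15.00, so the flat £15.00 minimum applies from here.
From month 173 a fixed £15.00 at rate r clears £413.70 in 38 more payments. Total: 172 + 38 = 210 months.

210 months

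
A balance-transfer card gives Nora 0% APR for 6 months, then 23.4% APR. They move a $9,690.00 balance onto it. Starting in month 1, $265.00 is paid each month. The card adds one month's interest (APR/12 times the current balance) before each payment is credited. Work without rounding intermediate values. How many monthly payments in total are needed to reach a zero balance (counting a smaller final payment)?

53 months

Promo months 1–6 at r₀ = 0%/12 = 0; months 7+ at r₁ = 23.4%/12 = 0.0195.
After month 6 (no interest yet): B = $9,690.00 − 6·$265.00 = $8,100.00.
Then at r₁ with $265.00/mo: n₂ = −ln(1 − r₁·B/P)/ln(1+r₁) ≈ 46.94 → 47 more payments.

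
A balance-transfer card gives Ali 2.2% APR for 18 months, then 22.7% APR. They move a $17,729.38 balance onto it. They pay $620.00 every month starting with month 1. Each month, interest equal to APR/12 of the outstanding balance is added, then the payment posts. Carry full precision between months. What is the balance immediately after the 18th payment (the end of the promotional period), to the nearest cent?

Promo months 1–18 at r₀ = 2.2%/12 = 0.00183333; months 19+ at r₁ = 22.7%/12 = 0.0189167.
After month 18: iterate B ← B·(1+r₀) − $620.00 for 18 months → $6,988.03.

$6,988.03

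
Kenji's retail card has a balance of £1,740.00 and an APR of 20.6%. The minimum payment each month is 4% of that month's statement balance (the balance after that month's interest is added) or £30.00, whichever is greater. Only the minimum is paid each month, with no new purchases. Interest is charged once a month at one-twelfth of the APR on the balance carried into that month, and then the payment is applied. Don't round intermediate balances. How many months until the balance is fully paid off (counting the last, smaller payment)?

Monthly rate r = 20.6%/12 = 1.71667% = 0.0171667.
While 4% of the post-interest balance exceeds £30.00, each month B ← (B·(1+r))·(1 − 0.04), i.e. B shrinks by the factor (1+r)·0.96 = 0.97648.
This holds for months 1–37. Entering month 38 the balance is £721.26; 4% of the post-interest balance is now below £30.00, so the flat £30.00 minimum applies from here.
From month 38 a fixed £30.00 at rate r clears £721.26 in 32 more payments. Total: 37 + 32 = 69 months.

69 months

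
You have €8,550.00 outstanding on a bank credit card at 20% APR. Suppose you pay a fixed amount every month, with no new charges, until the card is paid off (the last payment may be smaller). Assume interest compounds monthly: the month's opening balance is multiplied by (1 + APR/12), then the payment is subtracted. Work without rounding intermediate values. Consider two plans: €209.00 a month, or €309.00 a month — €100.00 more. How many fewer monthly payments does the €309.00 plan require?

32 fewer payments

Monthly rate r = 20%/12 = 1.66667% = 0.0166667.
At €209.00/mo: n = ⌈−ln(1 − rB₀/P)/ln(1+r)⌉ = 70 payments (last €58.64); total interest = total paid − €8,550.00 = €5,929.64.
At €309.00/mo: 38 payments (last €127.02); total interest €3,010.02.
Payments saved = 70 − 38 = 32.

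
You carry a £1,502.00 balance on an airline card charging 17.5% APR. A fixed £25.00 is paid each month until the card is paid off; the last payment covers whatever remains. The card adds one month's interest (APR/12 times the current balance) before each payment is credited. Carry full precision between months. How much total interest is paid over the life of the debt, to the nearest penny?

Monthly rate r = 17.5%/12 = 1.45833% = 0.0145833.
Payoff takes n = ⌈−ln(1 − rB₀/P)/ln(1+r)⌉ = ⌈144.275⌉ = 145 payments; the last is £6.92.
Total paid = 144·£25.00 + £6.92 = £3,606.92.
Total interest = total paid − principal = £3,606.92 − £1,502.00 = £2,104.92.

£2,104.92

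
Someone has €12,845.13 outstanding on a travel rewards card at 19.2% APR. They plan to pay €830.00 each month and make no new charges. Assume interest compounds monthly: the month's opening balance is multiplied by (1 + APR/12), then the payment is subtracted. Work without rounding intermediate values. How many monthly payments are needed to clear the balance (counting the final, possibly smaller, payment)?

Monthly rate r = 19.2%/12 = 1.6% = 0.016.
Recurrence: B ← B·(1+r) − €830.00.
Month 1: interest €205.52; balance after payment €12,220.65.
Month 2: interest €195.53; balance after payment €11,586.18.
Closed form: n = −ln(1 − rB₀/P)/ln(1+r) = −ln(0.75238)/ln(1.016) ≈ 17.924, so the balance reaches zero during payment 18.

18 months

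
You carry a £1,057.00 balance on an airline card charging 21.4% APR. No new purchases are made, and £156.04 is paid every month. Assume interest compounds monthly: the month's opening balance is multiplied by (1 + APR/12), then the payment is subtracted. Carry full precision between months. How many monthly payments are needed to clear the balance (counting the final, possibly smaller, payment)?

Monthly rate r = 21.4%/12 = 1.78333% = 0.0178333.
Recurrence: B ← B·(1+r) − £156.04.
Month 1: interest £18.85; balance after payment £919.81.
Month 2: interest £16.40; balance after payment £780.17.
Closed form: n = −ln(1 − rB₀/P)/ln(1+r) = −ln(0.8792)/ln(1.01783) ≈ 7.283, so the balance reaches zero during payment 8.

8 payments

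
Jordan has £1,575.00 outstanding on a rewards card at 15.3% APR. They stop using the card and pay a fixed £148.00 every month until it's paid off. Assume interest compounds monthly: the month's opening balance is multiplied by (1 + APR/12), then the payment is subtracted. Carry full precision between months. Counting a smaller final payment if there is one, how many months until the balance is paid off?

Monthly rate r = 15.3%/12 = 1.275% = 0.01275.
Recurrence: B ← B·(1+r) − £148.00.
Month 1: interest £20.08; balance after payment £1,447.08.
Month 2: interest £18.45; balance after payment £1,317.53.
Closed form: n = −ln(1 − rB₀/P)/ln(1+r) = −ln(0.86432)/ln(1.01275) ≈ 11.509, so the balance reaches zero during payment 12.

12 payments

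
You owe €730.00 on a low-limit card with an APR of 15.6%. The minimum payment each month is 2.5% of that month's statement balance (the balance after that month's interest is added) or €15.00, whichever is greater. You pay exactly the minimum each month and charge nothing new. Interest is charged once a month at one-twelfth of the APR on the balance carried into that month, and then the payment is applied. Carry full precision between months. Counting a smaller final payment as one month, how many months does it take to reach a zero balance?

Monthly rate r = 15.6%/12 = 1.3% = 0.013.
While 2.5% of the post-interest balance exceeds €15.00, each month B ← (B·(1+r))·(1 − 0.025), i.e. B shrinks by the factor (1+r)·0.975 = 0.98767.
This holds for months 1–17. Entering month 18 the balance is €591.24; 2.5% of the post-interest balance is now below €15.00, so the flat €15.00 minimum applies from here.
From month 18 a fixed €15.00 at rate r clears €591.24 in 56 more payments. Total: 17 + 56 = 73 months.

73 months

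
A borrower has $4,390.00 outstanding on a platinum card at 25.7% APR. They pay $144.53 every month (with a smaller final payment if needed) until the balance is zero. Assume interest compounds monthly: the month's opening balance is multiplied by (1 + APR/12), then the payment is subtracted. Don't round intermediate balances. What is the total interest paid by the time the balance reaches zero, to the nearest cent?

$2,780.74

Monthly rate r = 25.7%/12 = 2.14167% = 0.0214167.
Payoff takes n = ⌈−ln(1 − rB₀/P)/ln(1+r)⌉ = ⌈49.612⌉ = 50 payments; the last is $88.77.
Total paid = 49·$144.53 + $88.77 = $7,170.74.
Total interest = total paid − principal = $7,170.74 − $4,390.00 = $2,780.74.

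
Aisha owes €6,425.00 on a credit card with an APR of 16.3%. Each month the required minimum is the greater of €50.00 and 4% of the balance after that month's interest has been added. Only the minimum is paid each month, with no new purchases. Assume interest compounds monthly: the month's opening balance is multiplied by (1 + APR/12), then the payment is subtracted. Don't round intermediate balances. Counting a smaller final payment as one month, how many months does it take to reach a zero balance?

91 months

Monthly rate r = 16.3%/12 = 1.35833% = 0.0135833.
While 4% of the post-interest balance exceeds €50.00, each month B ← (B·(1+r))·(1 − 0.04), i.e. B shrinks by the factor (1+r)·0.96 = 0.97304.
This holds for months 1–61. Entering month 62 the balance is €1,212.96; 4% of the post-interest balance is now below €50.00, so the flat €50.00 minimum applies from here.
From month 62 a fixed €50.00 at rate r clears €1,212.96 in 30 more payments. Total: 61 + 30 = 91 months.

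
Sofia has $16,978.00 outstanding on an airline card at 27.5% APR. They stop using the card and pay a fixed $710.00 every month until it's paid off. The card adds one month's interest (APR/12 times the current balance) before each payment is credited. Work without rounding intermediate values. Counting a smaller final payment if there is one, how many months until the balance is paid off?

36 payments

Monthly rate r = 27.5%/12 = 2.29167% = 0.0229167.
Recurrence: B ← B·(1+r) − $710.00.
Month 1: interest $389.08; balance after payment $16,657.08.
Month 2: interest $381.72; balance after payment $16,328.80.
Closed form: n = −ln(1 − rB₀/P)/ln(1+r) = −ln(0.452)/ln(1.02292) ≈ 35.046, so the balance reaches zero during payment 36.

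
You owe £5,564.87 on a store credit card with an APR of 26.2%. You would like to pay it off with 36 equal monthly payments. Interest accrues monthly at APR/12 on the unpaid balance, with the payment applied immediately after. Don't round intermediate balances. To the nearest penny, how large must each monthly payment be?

Monthly rate r = 26.2%/12 = 2.18333% = 0.0218333.
Level-payment amortization: P = B₀·r / (1 − (1+r)^(−n)) = 5564.87·0.0218333 / (1 − 1.02183^(−36)).
Denominator 1 − (1+r)^(−36) = 0.540466017.
P = 121.5 / 0.540466017 ≈ 224.81.

£224.81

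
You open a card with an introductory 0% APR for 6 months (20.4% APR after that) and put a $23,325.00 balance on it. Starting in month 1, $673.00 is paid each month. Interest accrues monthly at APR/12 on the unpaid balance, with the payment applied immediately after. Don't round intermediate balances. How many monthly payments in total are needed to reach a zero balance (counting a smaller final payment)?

46 months

Promo months 1–6 at r₀ = 0%/12 = 0; months 7+ at r₁ = 20.4%/12 = 0.017.
After month 6 (no interest yet): B = $23,325.00 − 6·$673.00 = $19,287.00.
Then at r₁ with $673.00/mo: n₂ = −ln(1 − r₁·B/P)/ln(1+r₁) ≈ 39.62 → 40 more payments.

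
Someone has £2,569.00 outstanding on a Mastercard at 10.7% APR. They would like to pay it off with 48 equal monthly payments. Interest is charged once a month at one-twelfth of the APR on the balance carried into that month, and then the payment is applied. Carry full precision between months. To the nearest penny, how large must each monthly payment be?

£66.02

Monthly rate r = 10.7%/12 = 0.891667% = 0.00891667.
Level-payment amortization: P = B₀·r / (1 − (1+r)^(−n)) = 2569.00·0.00891667 / (1 − 1.00892^(−48)).
Denominator 1 − (1+r)^(−48) = 0.346950991.
P = 22.9069 / 0.346950991 ≈ 66.02.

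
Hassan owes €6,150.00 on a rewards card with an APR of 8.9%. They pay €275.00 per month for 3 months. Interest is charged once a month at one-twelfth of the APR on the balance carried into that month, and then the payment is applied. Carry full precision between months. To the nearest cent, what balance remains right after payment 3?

€5,456.72

Monthly rate r = 8.9%/12 = 0.741667% = 0.00741667.
Each month: B ← B·(1+r) − €275.00.
Month 1: interest €45.61; balance after payment €5,920.61.
Month 2: interest €43.91; balance after payment €5,689.52.
Month 3: interest €42.20; balance after payment €5,456.72.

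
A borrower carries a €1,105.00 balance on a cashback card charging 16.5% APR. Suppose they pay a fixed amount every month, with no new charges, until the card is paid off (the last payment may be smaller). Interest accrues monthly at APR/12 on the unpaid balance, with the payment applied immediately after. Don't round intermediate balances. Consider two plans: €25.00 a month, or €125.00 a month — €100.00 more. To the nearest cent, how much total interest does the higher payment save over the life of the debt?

Monthly rate r = 16.5%/12 = 1.375% = 0.01375.
At €25.00/mo: n = ⌈−ln(1 − rB₀/P)/ln(1+r)⌉ = 69 payments (last €13.27); total interest = total paid − €1,105.00 = €608.27.
At €125.00/mo: 10 payments (last €61.44); total interest €81.44.
Interest saved = €608.27 − €81.44 = €526.83.

€526.83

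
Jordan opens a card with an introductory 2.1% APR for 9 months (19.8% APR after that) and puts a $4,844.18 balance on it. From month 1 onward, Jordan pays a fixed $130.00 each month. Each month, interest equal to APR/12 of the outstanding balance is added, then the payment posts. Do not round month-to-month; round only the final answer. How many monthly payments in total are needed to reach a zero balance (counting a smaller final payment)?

49 months

Promo months 1–9 at r₀ = 2.1%/12 = 0.00175; months 10+ at r₁ = 19.8%/12 = 0.0165.
After month 9: iterate B ← B·(1+r₀) − $130.00 for 9 months → $3,742.79.
Then at r₁ with $130.00/mo: n₂ = −ln(1 − r₁·B/P)/ln(1+r₁) ≈ 39.38 → 40 more payments.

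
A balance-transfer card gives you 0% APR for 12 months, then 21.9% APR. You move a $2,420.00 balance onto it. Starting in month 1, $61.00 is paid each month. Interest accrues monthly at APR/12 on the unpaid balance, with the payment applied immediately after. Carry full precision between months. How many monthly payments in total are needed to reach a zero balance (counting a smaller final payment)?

Promo months 1–12 at r₀ = 0%/12 = 0; months 13+ at r₁ = 21.9%/12 = 0.01825.
After month 12 (no interest yet): B = $2,420.00 − 12·$61.00 = $1,688.00.
Then at r₁ with $61.00/mo: n₂ = −ln(1 − r₁·B/P)/ln(1+r₁) ≈ 38.88 → 39 more payments.

51 payments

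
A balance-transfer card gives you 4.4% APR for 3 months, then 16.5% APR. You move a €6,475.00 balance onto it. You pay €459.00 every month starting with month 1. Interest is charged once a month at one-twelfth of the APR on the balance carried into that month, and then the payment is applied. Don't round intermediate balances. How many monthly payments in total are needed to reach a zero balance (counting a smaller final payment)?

16 payments

Promo months 1–3 at r₀ = 4.4%/12 = 0.00366667; months 4+ at r₁ = 16.5%/12 = 0.01375.
After month 3: iterate B ← B·(1+r₀) − €459.00 for 3 months → €5,164.43.
Then at r₁ with €459.00/mo: n₂ = −ln(1 − r₁·B/P)/ln(1+r₁) ≈ 12.31 → 13 more payments.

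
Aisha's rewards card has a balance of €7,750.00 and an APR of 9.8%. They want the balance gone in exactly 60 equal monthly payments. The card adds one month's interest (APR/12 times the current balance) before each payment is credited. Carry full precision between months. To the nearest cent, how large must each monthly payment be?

€163.90

Monthly rate r = 9.8%/12 = 0.816667% = 0.00816667.
Level-payment amortization: P = B₀·r / (1 − (1+r)^(−n)) = 7750.00·0.00816667 / (1 − 1.00817^(−60)).
Denominator 1 − (1+r)^(−60) = 0.386153262.
P = 63.2917 / 0.386153262 ≈ 163.90.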